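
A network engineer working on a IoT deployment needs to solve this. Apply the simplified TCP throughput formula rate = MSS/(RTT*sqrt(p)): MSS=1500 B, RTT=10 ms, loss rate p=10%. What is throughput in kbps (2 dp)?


Given: MSS = 1500 bytes, RTT = 10 ms, loss = 10%
RTT in seconds = 10 / 1000 = 0.01
Loss rate = 10% = 0.1
sqrt(loss) = sqrt(0.1) = 0.316227766017
Throughput (bytes/s) = 1500 / (0.01 * 0.316227766017) = 474341.6490
Throughput (kbps) = 474341.6490 * 8 / 1000 = 3794.733192 -> 3794.73 kbps (2 dp)

3794.73


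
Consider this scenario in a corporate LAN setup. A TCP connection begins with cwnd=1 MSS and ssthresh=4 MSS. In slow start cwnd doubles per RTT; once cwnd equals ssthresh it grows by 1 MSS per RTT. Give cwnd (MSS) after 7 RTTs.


RTT 0: cwnd = 1 MSS (initial)
RTT 1: cwnd = 2 MSS (slow start, doubled)
RTT 2: cwnd = 4 MSS (slow start, doubled)
RTT 3: cwnd = 5 MSS (congestion avoidance, +1)
RTT 4: cwnd = 6 MSS (congestion avoidance, +1)
RTT 5: cwnd = 7 MSS (congestion avoidance, +1)
RTT 6: cwnd = 8 MSS (congestion avoidance, +1)
RTT 7: cwnd = 9 MSS (congestion avoidance, +1)

9


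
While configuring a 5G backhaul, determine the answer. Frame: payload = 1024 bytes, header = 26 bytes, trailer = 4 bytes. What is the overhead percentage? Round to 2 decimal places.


Given: payload = 1024 B, header = 26 B, trailer = 4 B
Overhead bytes = header + trailer = 26 + 4 = 30
Total frame = payload + overhead = 1024 + 30 = 1054
Overhead % = 30 / 1054 * 100 = 2.8463% -> 2.85% (2 dp)

2.85


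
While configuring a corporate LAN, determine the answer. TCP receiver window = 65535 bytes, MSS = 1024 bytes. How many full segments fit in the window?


Given: RWND = 65535 bytes, MSS = 1024 bytes
Full segments = floor(RWND / MSS)
Full segments = floor(65535 / 1024)
Full segments = floor(63.999) = 63

63


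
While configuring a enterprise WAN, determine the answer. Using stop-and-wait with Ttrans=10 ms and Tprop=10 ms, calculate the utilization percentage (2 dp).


Given: Ttrans = 10 ms, Tprop = 10 ms
RTT = 2 * Tprop = 2 * 10 = 20 ms
U = Ttrans / (Ttrans + RTT)
U = 10 / (10 + 20)
U = 10 / 30 = 0.333333
U% = 33.33%

33.33


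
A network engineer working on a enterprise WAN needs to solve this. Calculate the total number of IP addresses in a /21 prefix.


Given: CIDR prefix /21
Host bits = 32 - 21 = 11
Total addresses = 2^11 = 2048

2048


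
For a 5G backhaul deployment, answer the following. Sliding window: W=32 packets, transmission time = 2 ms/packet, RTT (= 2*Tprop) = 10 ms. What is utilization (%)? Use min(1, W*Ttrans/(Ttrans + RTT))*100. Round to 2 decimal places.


Given: W = 32, Ttrans = 2 ms, RTT = 10 ms (= 2 * Tprop, Tprop = 5 ms)
Cycle time = Ttrans + RTT = 2 + 10 = 12 ms (first packet sent until its ACK returns)
W * Ttrans = 32 * 2 = 64 ms of sending per cycle
W * Ttrans / (Ttrans + RTT) = 64 / 12 = 5.333333
U = min(1, 5.333333) = 1.000000
U% = 100.00%

100.00


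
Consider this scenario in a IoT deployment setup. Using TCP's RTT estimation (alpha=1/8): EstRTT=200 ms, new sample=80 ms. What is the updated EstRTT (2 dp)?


Given: EstRTT = 200 ms, SampleRTT = 80 ms, alpha = 1/8
New EstRTT = (1 - alpha) * EstRTT + alpha * SampleRTT
(7/8) * 200 = 175
(1/8) * 80 = 10
New EstRTT = 175 + 10 = 185 ms -> 185.00 ms (2 dp)

185.00


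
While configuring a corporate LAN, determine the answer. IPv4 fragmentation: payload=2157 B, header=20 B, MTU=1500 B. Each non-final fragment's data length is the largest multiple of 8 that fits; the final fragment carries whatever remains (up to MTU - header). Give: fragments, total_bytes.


Max data per non-final fragment = floor((MTU - header)/8)*8 = floor((1500 - 20)/8)*8 = floor(1480/8)*8 = 1480 B
Final fragment needs no 8-byte alignment: it can carry up to MTU - header = 1480 B
Non-final fragments needed = ceil((payload - 1480) / 1480) = ceil(677/1480) = ceil(0.4574) = 1
Number of fragments = 1 + 1 = 2
Fragment sizes (data): 1 * 1480 B + 677 B (last, 677 <= 1480 OK)
Total bytes sent = payload + n_frags * header = 2157 + 2*20 = 2157 + 40 = 2197 B

2, 2197


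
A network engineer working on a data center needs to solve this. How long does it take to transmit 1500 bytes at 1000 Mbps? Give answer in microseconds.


Given: packet = 1500 bytes, bandwidth = 1000 Mbps
Packet in bits = 1500 * 8 = 12000 bits
Bandwidth = 1000 * 10^6 = 1000000000 bps
Time = 12000 / 1000000000 seconds
Time in us = 12000 * 10^6 / 1000000000 = 12

12


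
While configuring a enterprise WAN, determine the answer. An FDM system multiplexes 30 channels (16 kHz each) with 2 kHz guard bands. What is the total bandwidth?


Given: 30 channels, 16 kHz each, guard = 2 kHz
Channel bandwidth = 30 * 16 = 480 kHz
Guard bands = 29 gaps * 2 kHz = 58 kHz
Total = 480 + 58 = 538 kHz

538


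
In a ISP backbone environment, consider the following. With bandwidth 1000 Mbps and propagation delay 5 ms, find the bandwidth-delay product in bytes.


Given: bandwidth = 1000 Mbps, delay = 5 ms
BDP in bits = 1000 * 10^6 * 5 / 1000
BDP in bits = 5000000
BDP in bytes = 5000000 / 8 = 625000

625000


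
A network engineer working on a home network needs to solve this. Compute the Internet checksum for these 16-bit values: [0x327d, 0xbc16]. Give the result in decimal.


Given words: [0x327d, 0xbc16]
Step 1: Sum all words
Raw sum = 12925 + 48150 = 61075
One's complement = ~61075 & 0xFFFF = 4460

4460


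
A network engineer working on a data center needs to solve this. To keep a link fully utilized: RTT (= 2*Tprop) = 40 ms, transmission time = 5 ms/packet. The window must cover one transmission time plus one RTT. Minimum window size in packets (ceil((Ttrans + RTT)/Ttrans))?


Given: Ttrans = 5 ms, RTT = 40 ms (= 2 * Tprop, Tprop = 20 ms)
Time until first ACK returns = Ttrans + RTT = 5 + 40 = 45 ms
Need W * Ttrans >= Ttrans + RTT  ->  W >= (Ttrans + RTT) / Ttrans
(Ttrans + RTT) / Ttrans = 45 / 5 = 9
W_min = ceil(9) = 9

9


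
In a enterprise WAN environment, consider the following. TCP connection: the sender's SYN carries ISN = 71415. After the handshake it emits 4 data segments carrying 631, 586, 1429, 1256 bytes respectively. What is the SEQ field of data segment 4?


The SYN occupies sequence number ISN = 71415, so the first data byte is ISN + 1 = 71416.
SEQ of data segment i = (ISN + 1) + sum of payload sizes of segments 1..i-1.
Segment 1: SEQ = 71416, payload = 631 bytes
Segment 2: SEQ = 72047, payload = 586 bytes
Segment 3: SEQ = 72633, payload = 1429 bytes
Segment 4: SEQ = 74062, payload = 1256 bytes
SEQ of segment 4 = 71416 + 631 + 586 + 1429 = 74062

74062


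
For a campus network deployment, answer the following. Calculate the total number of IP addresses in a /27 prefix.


Given: CIDR prefix /27
Host bits = 32 - 27 = 5
Total addresses = 2^5 = 32

32


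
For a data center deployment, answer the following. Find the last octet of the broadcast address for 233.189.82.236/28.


Given: IP = 233.189.82.236, prefix = /28
Host bits = 32 - 28 = 4
Network last octet = 236 AND mask = 224
Host part size = 2^4 - 1 = 15
Broadcast last octet = 224 OR 15 = 239

239


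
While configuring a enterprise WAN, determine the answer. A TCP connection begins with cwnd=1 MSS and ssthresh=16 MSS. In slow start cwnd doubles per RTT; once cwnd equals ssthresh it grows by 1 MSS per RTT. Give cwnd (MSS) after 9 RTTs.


RTT 0: cwnd = 1 MSS (initial)
RTT 1: cwnd = 2 MSS (slow start, doubled)
RTT 2: cwnd = 4 MSS (slow start, doubled)
RTT 3: cwnd = 8 MSS (slow start, doubled)
RTT 4: cwnd = 16 MSS (slow start, doubled)
RTT 5: cwnd = 17 MSS (congestion avoidance, +1)
RTT 6: cwnd = 18 MSS (congestion avoidance, +1)
RTT 7: cwnd = 19 MSS (congestion avoidance, +1)
RTT 8: cwnd = 20 MSS (congestion avoidance, +1)
RTT 9: cwnd = 21 MSS (congestion avoidance, +1)

21


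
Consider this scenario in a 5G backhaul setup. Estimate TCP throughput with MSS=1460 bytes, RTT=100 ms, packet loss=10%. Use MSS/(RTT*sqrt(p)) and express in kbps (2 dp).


Given: MSS = 1460 bytes, RTT = 100 ms, loss = 10%
RTT in seconds = 100 / 1000 = 0.1
Loss rate = 10% = 0.1
sqrt(loss) = sqrt(0.1) = 0.316227766017
Throughput (bytes/s) = 1460 / (0.1 * 0.316227766017) = 46169.2538
Throughput (kbps) = 46169.2538 * 8 / 1000 = 369.354031 -> 369.35 kbps (2 dp)

369.35


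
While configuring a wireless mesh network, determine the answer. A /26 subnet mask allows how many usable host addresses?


Given: subnet mask /26
Host bits = 32 - 26 = 6
Total addresses = 2^6 = 64
Usable hosts = 64 - 2 (network + broadcast) = 62

62


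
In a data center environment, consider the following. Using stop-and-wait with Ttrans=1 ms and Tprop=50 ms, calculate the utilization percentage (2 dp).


Given: Ttrans = 1 ms, Tprop = 50 ms
RTT = 2 * Tprop = 2 * 50 = 100 ms
U = Ttrans / (Ttrans + RTT)
U = 1 / (1 + 100)
U = 1 / 101 = 0.009901
U% = 0.99%

0.99


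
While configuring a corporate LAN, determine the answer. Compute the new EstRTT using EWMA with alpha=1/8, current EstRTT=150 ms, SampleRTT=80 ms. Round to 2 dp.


Given: EstRTT = 150 ms, SampleRTT = 80 ms, alpha = 1/8
New EstRTT = (1 - alpha) * EstRTT + alpha * SampleRTT
(7/8) * 150 = 131.25
(1/8) * 80 = 10
New EstRTT = 131.25 + 10 = 141.25 ms -> 141.25 ms (2 dp)

141.25


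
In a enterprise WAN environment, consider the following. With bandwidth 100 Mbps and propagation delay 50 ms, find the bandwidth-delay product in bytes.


Given: bandwidth = 100 Mbps, delay = 50 ms
BDP in bits = 100 * 10^6 * 50 / 1000
BDP in bits = 5000000
BDP in bytes = 5000000 / 8 = 625000

625000


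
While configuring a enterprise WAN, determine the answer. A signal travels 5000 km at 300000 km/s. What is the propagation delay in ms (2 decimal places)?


Given: distance = 5000 km, speed = 300000 km/s
Delay = distance / speed = 5000 / 300000 seconds
Delay in ms = 5000 * 1000 / 300000
Delay = 16.6667 ms
Rounded to 2 dp = 16.67 ms

16.67


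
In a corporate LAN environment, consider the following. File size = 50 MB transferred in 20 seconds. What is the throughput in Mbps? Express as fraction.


Given: file = 50 MB, time = 20 s
File in Mb = 50 * 8 = 400 Mb
Throughput = 400 / 20 Mbps
Throughput = 20 Mbps

20


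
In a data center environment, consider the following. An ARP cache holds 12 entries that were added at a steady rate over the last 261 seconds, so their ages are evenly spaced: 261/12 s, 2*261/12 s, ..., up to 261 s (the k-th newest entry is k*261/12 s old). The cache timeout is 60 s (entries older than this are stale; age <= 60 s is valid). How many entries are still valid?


Ages are k * 261/12 s for k = 1..12 (spacing = 21.7500 s).
Entry k is valid iff k * 261/12 <= 60 iff k <= 12 * 60 / 261 = 2.7586
n_valid = floor(2.7586) = 2
(n_stale = 12 - 2 = 10)

2


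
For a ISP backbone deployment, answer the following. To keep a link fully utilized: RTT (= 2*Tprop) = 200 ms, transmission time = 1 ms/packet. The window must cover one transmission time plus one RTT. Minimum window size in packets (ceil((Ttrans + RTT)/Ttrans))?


Given: Ttrans = 1 ms, RTT = 200 ms (= 2 * Tprop, Tprop = 100 ms)
Time until first ACK returns = Ttrans + RTT = 1 + 200 = 201 ms
Need W * Ttrans >= Ttrans + RTT  ->  W >= (Ttrans + RTT) / Ttrans
(Ttrans + RTT) / Ttrans = 201 / 1 = 201
W_min = ceil(201) = 201

201


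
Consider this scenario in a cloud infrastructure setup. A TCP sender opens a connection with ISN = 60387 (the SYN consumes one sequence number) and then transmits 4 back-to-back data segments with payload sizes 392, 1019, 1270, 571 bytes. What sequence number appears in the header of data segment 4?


The SYN occupies sequence number ISN = 60387, so the first data byte is ISN + 1 = 60388.
SEQ of data segment i = (ISN + 1) + sum of payload sizes of segments 1..i-1.
Segment 1: SEQ = 60388, payload = 392 bytes
Segment 2: SEQ = 60780, payload = 1019 bytes
Segment 3: SEQ = 61799, payload = 1270 bytes
Segment 4: SEQ = 63069, payload = 571 bytes
SEQ of segment 4 = 60388 + 392 + 1019 + 1270 = 63069

63069


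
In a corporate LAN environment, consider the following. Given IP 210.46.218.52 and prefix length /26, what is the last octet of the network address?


Given: IP = 210.46.218.52, prefix = /26
Subnet mask = 255.255.255.192
Last octet of IP: 52
Last octet of mask: 192
Network last octet = 52 AND 192 = 0

0


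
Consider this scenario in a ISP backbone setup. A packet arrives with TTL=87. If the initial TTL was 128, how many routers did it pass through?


Given: initial TTL = 128, received TTL = 87
Hops = initial TTL - received TTL
Hops = 128 - 87 = 41

41


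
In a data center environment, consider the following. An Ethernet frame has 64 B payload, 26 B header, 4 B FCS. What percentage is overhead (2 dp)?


Given: payload = 64 B, header = 26 B, trailer = 4 B
Overhead bytes = header + trailer = 26 + 4 = 30
Total frame = payload + overhead = 64 + 30 = 94
Overhead % = 30 / 94 * 100 = 31.9149% -> 31.91% (2 dp)

31.91


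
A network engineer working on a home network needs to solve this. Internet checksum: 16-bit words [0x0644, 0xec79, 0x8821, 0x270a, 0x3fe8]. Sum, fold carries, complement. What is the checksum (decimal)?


Given words: [0x0644, 0xec79, 0x8821, 0x270a, 0x3fe8]
Step 1: Sum all words
Raw sum = 1604 + 60537 + 34849 + 9994 + 16360 = 123344
Step 2: Fold carry: (57808 + 1) = 57809
One's complement = ~57809 & 0xFFFF = 7726

7726


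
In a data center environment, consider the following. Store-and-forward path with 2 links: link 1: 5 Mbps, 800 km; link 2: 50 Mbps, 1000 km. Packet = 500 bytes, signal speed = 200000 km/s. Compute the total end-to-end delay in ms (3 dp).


Packet = 500 bytes = 4000 bits. Store-and-forward: sum (t_trans + t_prop) per link.
Link 1: t_trans = 4000/(5*10^6) s = 0.8000 ms; t_prop = 800/200000 s = 4.0000 ms; subtotal = 4.8000 ms
Link 2: t_trans = 4000/(50*10^6) s = 0.0800 ms; t_prop = 1000/200000 s = 5.0000 ms; subtotal = 5.0800 ms
End-to-end = 4.8000 + 5.0800 = 9.8800 ms -> 9.880 ms (3 dp)

9.880


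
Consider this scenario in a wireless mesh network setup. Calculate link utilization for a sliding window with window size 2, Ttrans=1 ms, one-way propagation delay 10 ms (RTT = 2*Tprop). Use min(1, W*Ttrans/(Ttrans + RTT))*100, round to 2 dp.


Given: W = 2, Ttrans = 1 ms, RTT = 20 ms (= 2 * Tprop, Tprop = 10 ms)
Cycle time = Ttrans + RTT = 1 + 20 = 21 ms (first packet sent until its ACK returns)
W * Ttrans = 2 * 1 = 2 ms of sending per cycle
W * Ttrans / (Ttrans + RTT) = 2 / 21 = 0.095238
U = min(1, 0.095238) = 0.095238
U% = 9.52%

9.52


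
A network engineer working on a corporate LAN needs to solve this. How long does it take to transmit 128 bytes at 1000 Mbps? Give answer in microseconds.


Given: packet = 128 bytes, bandwidth = 1000 Mbps
Packet in bits = 128 * 8 = 1024 bits
Bandwidth = 1000 * 10^6 = 1000000000 bps
Time = 1024 / 1000000000 seconds
Time in us = 1024 * 10^6 / 1000000000 = 1.024

1.024


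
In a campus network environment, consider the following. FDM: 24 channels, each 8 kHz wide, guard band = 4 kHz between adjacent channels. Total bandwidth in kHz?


Given: 24 channels, 8 kHz each, guard = 4 kHz
Channel bandwidth = 24 * 8 = 192 kHz
Guard bands = 23 gaps * 4 kHz = 92 kHz
Total = 192 + 92 = 284 kHz

284


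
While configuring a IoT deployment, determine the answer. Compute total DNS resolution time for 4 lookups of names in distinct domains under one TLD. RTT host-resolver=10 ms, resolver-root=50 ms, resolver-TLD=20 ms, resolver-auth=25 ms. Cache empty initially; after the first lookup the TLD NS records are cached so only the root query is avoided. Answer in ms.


Lookup 1 (cold cache): local + root + TLD + auth = 10 + 50 + 20 + 25 = 105 ms
Lookups 2..4 (TLD NS cached -> skip root; new domain -> still ask TLD and auth): local + TLD + auth = 10 + 20 + 25 = 55 ms each
Remaining 3 lookups: 3 * 55 = 165 ms
Total = 105 + 165 = 270 ms

270


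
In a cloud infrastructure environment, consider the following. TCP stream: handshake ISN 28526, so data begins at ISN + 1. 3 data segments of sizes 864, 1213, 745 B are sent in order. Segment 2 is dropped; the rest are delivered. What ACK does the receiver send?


SYN uses sequence number 28526; first data byte = ISN + 1 = 28527.
Segment 1: SEQ = 28527, len = 864 B, covers [28527, 29390]
Segment 2: SEQ = 29391, len = 1213 B, covers [29391, 30603] [LOST]
Segment 3: SEQ = 30604, len = 745 B, covers [30604, 31348]
In-order data received: bytes [28527, 29390] (segments 1..1).
Segment 2 missing -> gap begins at byte 29391; later segments buffered out of order.
Cumulative ACK = next expected in-order byte = 28527 + 864 = 29391

29391


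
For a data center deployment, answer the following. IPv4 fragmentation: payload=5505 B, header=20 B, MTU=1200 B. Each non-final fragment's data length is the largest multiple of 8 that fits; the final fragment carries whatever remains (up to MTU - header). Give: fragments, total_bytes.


Max data per non-final fragment = floor((MTU - header)/8)*8 = floor((1200 - 20)/8)*8 = floor(1180/8)*8 = 1176 B
Final fragment needs no 8-byte alignment: it can carry up to MTU - header = 1180 B
Non-final fragments needed = ceil((payload - 1180) / 1176) = ceil(4325/1176) = ceil(3.6777) = 4
Number of fragments = 4 + 1 = 5
Fragment sizes (data): 4 * 1176 B + 801 B (last, 801 <= 1180 OK)
Total bytes sent = payload + n_frags * header = 5505 + 5*20 = 5505 + 100 = 5605 B

5, 5605


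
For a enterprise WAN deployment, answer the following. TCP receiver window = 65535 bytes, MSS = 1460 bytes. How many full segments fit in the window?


Given: RWND = 65535 bytes, MSS = 1460 bytes
Full segments = floor(RWND / MSS)
Full segments = floor(65535 / 1460)
Full segments = floor(44.887) = 44

44


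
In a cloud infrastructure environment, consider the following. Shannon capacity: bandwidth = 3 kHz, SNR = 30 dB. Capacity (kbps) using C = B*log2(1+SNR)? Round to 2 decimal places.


Given: B = 3 kHz, SNR = 30 dB
SNR linear = 10^(30/10) = 1000
1 + SNR = 1001
log2(1001) = 9.9672262588
C = 3 * 1000 * 9.9672262588 = 29901.6788 bps
C = 29.901679 kbps -> 29.90 kbps (2 dp)

29.90


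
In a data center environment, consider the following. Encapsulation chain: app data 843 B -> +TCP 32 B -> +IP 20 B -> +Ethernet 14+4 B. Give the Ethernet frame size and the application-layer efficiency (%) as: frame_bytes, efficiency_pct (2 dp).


TCP segment = 843 + 32 = 875 B
IP packet = 875 + 20 = 895 B
Ethernet frame = 895 + 14 + 4 = 913 B
Efficiency = app / frame = 843 / 913 = 0.923330 = 92.3330% -> 92.33% (2 dp)

913, 92.33


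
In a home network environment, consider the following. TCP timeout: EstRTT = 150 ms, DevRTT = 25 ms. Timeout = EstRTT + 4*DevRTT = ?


Given: EstRTT = 150 ms, DevRTT = 25 ms
Timeout = EstRTT + 4 * DevRTT
4 * DevRTT = 4 * 25 = 100
Timeout = 150 + 100 = 250 ms

250


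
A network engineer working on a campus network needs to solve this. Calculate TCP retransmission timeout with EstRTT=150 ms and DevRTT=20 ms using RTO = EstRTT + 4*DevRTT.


Given: EstRTT = 150 ms, DevRTT = 20 ms
Timeout = EstRTT + 4 * DevRTT
4 * DevRTT = 4 * 20 = 80
Timeout = 150 + 80 = 230 ms

230


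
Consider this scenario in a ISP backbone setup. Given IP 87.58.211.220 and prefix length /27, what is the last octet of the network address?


Given: IP = 87.58.211.220, prefix = /27
Subnet mask = 255.255.255.224
Last octet of IP: 220
Last octet of mask: 224
Network last octet = 220 AND 224 = 192

192


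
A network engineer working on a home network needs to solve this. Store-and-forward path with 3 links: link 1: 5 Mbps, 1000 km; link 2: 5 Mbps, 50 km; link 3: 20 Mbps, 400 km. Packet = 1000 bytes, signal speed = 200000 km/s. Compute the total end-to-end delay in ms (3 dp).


Packet = 1000 bytes = 8000 bits. Store-and-forward: sum (t_trans + t_prop) per link.
Link 1: t_trans = 8000/(5*10^6) s = 1.6000 ms; t_prop = 1000/200000 s = 5.0000 ms; subtotal = 6.6000 ms
Link 2: t_trans = 8000/(5*10^6) s = 1.6000 ms; t_prop = 50/200000 s = 0.2500 ms; subtotal = 1.8500 ms
Link 3: t_trans = 8000/(20*10^6) s = 0.4000 ms; t_prop = 400/200000 s = 2.0000 ms; subtotal = 2.4000 ms
End-to-end = 6.6000 + 1.8500 + 2.4000 = 10.8500 ms -> 10.850 ms (3 dp)

10.850


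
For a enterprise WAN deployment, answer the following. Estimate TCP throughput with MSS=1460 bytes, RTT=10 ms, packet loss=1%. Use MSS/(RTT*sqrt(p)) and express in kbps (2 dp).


Given: MSS = 1460 bytes, RTT = 10 ms, loss = 1%
RTT in seconds = 10 / 1000 = 0.01
Loss rate = 1% = 0.01
sqrt(loss) = sqrt(0.01) = 0.1
Throughput (bytes/s) = 1460 / (0.01 * 0.1) = 1460000.0000
Throughput (kbps) = 1460000.0000 * 8 / 1000 = 11680.000000 -> 11680.00 kbps (2 dp)

11680.00


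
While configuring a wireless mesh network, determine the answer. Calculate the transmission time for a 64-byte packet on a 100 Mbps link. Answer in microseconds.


Given: packet = 64 bytes, bandwidth = 100 Mbps
Packet in bits = 64 * 8 = 512 bits
Bandwidth = 100 * 10^6 = 100000000 bps
Time = 512 / 100000000 seconds
Time in us = 512 * 10^6 / 100000000 = 5.12

5.12


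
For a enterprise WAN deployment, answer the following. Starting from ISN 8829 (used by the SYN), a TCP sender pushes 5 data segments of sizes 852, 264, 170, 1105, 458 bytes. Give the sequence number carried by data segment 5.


The SYN occupies sequence number ISN = 8829, so the first data byte is ISN + 1 = 8830.
SEQ of data segment i = (ISN + 1) + sum of payload sizes of segments 1..i-1.
Segment 1: SEQ = 8830, payload = 852 bytes
Segment 2: SEQ = 9682, payload = 264 bytes
Segment 3: SEQ = 9946, payload = 170 bytes
Segment 4: SEQ = 10116, payload = 1105 bytes
Segment 5: SEQ = 11221, payload = 458 bytes
SEQ of segment 5 = 8830 + 852 + 264 + 170 + 1105 = 11221

11221


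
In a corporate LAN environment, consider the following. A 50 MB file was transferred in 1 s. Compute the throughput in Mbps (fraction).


Given: file = 50 MB, time = 1 s
File in Mb = 50 * 8 = 400 Mb
Throughput = 400 / 1 Mbps
Throughput = 400 Mbps

400


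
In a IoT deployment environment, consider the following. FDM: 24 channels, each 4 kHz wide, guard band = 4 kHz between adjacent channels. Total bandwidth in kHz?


Given: 24 channels, 4 kHz each, guard = 4 kHz
Channel bandwidth = 24 * 4 = 96 kHz
Guard bands = 23 gaps * 4 kHz = 92 kHz
Total = 96 + 92 = 188 kHz

188


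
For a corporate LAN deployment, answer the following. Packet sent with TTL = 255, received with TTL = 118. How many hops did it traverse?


Given: initial TTL = 255, received TTL = 118
Hops = initial TTL - received TTL
Hops = 255 - 118 = 137

137


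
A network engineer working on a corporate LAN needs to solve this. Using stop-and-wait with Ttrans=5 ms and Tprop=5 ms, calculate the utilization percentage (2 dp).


Given: Ttrans = 5 ms, Tprop = 5 ms
RTT = 2 * Tprop = 2 * 5 = 10 ms
U = Ttrans / (Ttrans + RTT)
U = 5 / (5 + 10)
U = 5 / 15 = 0.333333
U% = 33.33%

33.33


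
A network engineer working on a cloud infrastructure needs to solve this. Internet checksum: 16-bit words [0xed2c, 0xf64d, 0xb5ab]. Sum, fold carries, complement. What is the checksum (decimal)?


Given words: [0xed2c, 0xf64d, 0xb5ab]
Step 1: Sum all words
Raw sum = 60716 + 63053 + 46507 = 170276
Step 2: Fold carry: (39204 + 2) = 39206
One's complement = ~39206 & 0xFFFF = 26329

26329


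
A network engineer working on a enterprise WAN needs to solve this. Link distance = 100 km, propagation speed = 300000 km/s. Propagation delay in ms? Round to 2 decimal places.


Given: distance = 100 km, speed = 300000 km/s
Delay = distance / speed = 100 / 300000 seconds
Delay in ms = 100 * 1000 / 300000
Delay = 0.3333 ms
Rounded to 2 dp = 0.33 ms

0.33


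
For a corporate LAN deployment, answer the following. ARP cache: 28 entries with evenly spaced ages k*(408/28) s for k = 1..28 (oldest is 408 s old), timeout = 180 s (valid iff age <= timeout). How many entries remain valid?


Ages are k * 408/28 s for k = 1..28 (spacing = 14.5714 s).
Entry k is valid iff k * 408/28 <= 180 iff k <= 28 * 180 / 408 = 12.3529
n_valid = floor(12.3529) = 12
(n_stale = 28 - 12 = 16)

12


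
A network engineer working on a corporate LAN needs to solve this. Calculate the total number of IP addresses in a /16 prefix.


Given: CIDR prefix /16
Host bits = 32 - 16 = 16
Total addresses = 2^16 = 65536

65536


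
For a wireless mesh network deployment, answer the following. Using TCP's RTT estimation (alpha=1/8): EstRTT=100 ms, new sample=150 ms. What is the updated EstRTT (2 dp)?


Given: EstRTT = 100 ms, SampleRTT = 150 ms, alpha = 1/8
New EstRTT = (1 - alpha) * EstRTT + alpha * SampleRTT
(7/8) * 100 = 87.5
(1/8) * 150 = 18.75
New EstRTT = 87.5 + 18.75 = 106.25 ms -> 106.25 ms (2 dp)

106.25


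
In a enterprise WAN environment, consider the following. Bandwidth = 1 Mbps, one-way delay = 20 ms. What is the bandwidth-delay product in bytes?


Given: bandwidth = 1 Mbps, delay = 20 ms
BDP in bits = 1 * 10^6 * 20 / 1000
BDP in bits = 20000
BDP in bytes = 20000 / 8 = 2500

2500


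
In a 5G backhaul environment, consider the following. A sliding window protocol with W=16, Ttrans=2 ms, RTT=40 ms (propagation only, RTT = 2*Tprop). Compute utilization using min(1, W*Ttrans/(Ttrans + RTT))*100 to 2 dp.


Given: W = 16, Ttrans = 2 ms, RTT = 40 ms (= 2 * Tprop, Tprop = 20 ms)
Cycle time = Ttrans + RTT = 2 + 40 = 42 ms (first packet sent until its ACK returns)
W * Ttrans = 16 * 2 = 32 ms of sending per cycle
W * Ttrans / (Ttrans + RTT) = 32 / 42 = 0.761905
U = min(1, 0.761905) = 0.761905
U% = 76.19%

76.19


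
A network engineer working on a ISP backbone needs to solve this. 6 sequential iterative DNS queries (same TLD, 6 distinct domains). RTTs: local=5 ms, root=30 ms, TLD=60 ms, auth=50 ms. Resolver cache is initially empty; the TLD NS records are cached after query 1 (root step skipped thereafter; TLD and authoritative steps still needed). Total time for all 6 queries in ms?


Lookup 1 (cold cache): local + root + TLD + auth = 5 + 30 + 60 + 50 = 145 ms
Lookups 2..6 (TLD NS cached -> skip root; new domain -> still ask TLD and auth): local + TLD + auth = 5 + 60 + 50 = 115 ms each
Remaining 5 lookups: 5 * 115 = 575 ms
Total = 145 + 575 = 720 ms

720


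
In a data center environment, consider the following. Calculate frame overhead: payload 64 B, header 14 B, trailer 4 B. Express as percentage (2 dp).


Given: payload = 64 B, header = 14 B, trailer = 4 B
Overhead bytes = header + trailer = 14 + 4 = 18
Total frame = payload + overhead = 64 + 18 = 82
Overhead % = 18 / 82 * 100 = 21.9512% -> 21.95% (2 dp)

21.95


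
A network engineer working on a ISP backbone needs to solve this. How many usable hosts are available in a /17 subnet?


Given: subnet mask /17
Host bits = 32 - 17 = 15
Total addresses = 2^15 = 32768
Usable hosts = 32768 - 2 (network + broadcast) = 32766

32766


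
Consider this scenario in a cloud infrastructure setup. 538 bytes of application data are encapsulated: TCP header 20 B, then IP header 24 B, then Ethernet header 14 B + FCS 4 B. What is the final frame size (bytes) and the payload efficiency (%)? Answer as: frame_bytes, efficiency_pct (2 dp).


TCP segment = 538 + 20 = 558 B
IP packet = 558 + 24 = 582 B
Ethernet frame = 582 + 14 + 4 = 600 B
Efficiency = app / frame = 538 / 600 = 0.896667 = 89.6667% -> 89.67% (2 dp)

600, 89.67


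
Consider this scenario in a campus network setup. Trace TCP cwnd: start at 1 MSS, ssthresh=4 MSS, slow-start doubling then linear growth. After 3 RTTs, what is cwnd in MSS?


RTT 0: cwnd = 1 MSS (initial)
RTT 1: cwnd = 2 MSS (slow start, doubled)
RTT 2: cwnd = 4 MSS (slow start, doubled)
RTT 3: cwnd = 5 MSS (congestion avoidance, +1)

5


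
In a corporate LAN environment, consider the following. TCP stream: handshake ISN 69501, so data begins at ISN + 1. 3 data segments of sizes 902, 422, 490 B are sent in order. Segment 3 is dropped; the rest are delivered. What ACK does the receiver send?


SYN uses sequence number 69501; first data byte = ISN + 1 = 69502.
Segment 1: SEQ = 69502, len = 902 B, covers [69502, 70403]
Segment 2: SEQ = 70404, len = 422 B, covers [70404, 70825]
Segment 3: SEQ = 70826, len = 490 B, covers [70826, 71315] [LOST]
In-order data received: bytes [69502, 70825] (segments 1..2).
Segment 3 missing -> gap begins at byte 70826.
Cumulative ACK = next expected in-order byte = 69502 + 902 + 422 = 70826

70826


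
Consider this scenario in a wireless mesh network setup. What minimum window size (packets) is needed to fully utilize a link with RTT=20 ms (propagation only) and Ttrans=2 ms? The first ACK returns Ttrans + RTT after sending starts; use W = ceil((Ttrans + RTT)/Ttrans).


Given: Ttrans = 2 ms, RTT = 20 ms (= 2 * Tprop, Tprop = 10 ms)
Time until first ACK returns = Ttrans + RTT = 2 + 20 = 22 ms
Need W * Ttrans >= Ttrans + RTT  ->  W >= (Ttrans + RTT) / Ttrans
(Ttrans + RTT) / Ttrans = 22 / 2 = 11
W_min = ceil(11) = 11

11


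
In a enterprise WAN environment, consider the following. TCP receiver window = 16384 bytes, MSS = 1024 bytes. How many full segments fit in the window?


Given: RWND = 16384 bytes, MSS = 1024 bytes
Full segments = floor(RWND / MSS)
Full segments = floor(16384 / 1024)
Full segments = floor(16.0) = 16

16


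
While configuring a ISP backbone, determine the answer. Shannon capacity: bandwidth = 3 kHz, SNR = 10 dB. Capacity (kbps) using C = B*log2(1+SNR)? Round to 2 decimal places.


Given: B = 3 kHz, SNR = 10 dB
SNR linear = 10^(10/10) = 10
1 + SNR = 11
log2(11) = 3.4594316186
C = 3 * 1000 * 3.4594316186 = 10378.2949 bps
C = 10.378295 kbps -> 10.38 kbps (2 dp)

10.38


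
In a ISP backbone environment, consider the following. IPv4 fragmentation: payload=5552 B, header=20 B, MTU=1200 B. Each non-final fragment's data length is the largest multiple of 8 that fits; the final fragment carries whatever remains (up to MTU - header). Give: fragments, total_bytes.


Max data per non-final fragment = floor((MTU - header)/8)*8 = floor((1200 - 20)/8)*8 = floor(1180/8)*8 = 1176 B
Final fragment needs no 8-byte alignment: it can carry up to MTU - header = 1180 B
Non-final fragments needed = ceil((payload - 1180) / 1176) = ceil(4372/1176) = ceil(3.7177) = 4
Number of fragments = 4 + 1 = 5
Fragment sizes (data): 4 * 1176 B + 848 B (last, 848 <= 1180 OK)
Total bytes sent = payload + n_frags * header = 5552 + 5*20 = 5552 + 100 = 5652 B

5, 5652


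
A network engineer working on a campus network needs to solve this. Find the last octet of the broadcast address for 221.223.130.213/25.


Given: IP = 221.223.130.213, prefix = /25
Host bits = 32 - 25 = 7
Network last octet = 213 AND mask = 128
Host part size = 2^7 - 1 = 127
Broadcast last octet = 128 OR 127 = 255

255


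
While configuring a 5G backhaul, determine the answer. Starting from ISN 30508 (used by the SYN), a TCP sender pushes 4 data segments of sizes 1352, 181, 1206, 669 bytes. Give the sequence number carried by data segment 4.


The SYN occupies sequence number ISN = 30508, so the first data byte is ISN + 1 = 30509.
SEQ of data segment i = (ISN + 1) + sum of payload sizes of segments 1..i-1.
Segment 1: SEQ = 30509, payload = 1352 bytes
Segment 2: SEQ = 31861, payload = 181 bytes
Segment 3: SEQ = 32042, payload = 1206 bytes
Segment 4: SEQ = 33248, payload = 669 bytes
SEQ of segment 4 = 30509 + 1352 + 181 + 1206 = 33248

33248


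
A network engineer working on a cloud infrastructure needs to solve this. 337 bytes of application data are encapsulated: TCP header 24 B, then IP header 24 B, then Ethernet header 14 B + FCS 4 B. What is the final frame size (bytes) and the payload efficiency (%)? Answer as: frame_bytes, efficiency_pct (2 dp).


TCP segment = 337 + 24 = 361 B
IP packet = 361 + 24 = 385 B
Ethernet frame = 385 + 14 + 4 = 403 B
Efficiency = app / frame = 337 / 403 = 0.836228 = 83.6228% -> 83.62% (2 dp)

403, 83.62


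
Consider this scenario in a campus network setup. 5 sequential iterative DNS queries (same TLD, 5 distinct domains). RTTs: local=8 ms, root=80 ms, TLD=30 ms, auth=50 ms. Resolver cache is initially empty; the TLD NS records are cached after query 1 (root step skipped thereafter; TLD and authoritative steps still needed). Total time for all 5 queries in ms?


Lookup 1 (cold cache): local + root + TLD + auth = 8 + 80 + 30 + 50 = 168 ms
Lookups 2..5 (TLD NS cached -> skip root; new domain -> still ask TLD and auth): local + TLD + auth = 8 + 30 + 50 = 88 ms each
Remaining 4 lookups: 4 * 88 = 352 ms
Total = 168 + 352 = 520 ms

520


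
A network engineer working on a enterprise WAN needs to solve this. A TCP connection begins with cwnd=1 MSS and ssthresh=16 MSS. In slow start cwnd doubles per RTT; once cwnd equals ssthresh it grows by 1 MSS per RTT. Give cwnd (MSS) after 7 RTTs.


RTT 0: cwnd = 1 MSS (initial)
RTT 1: cwnd = 2 MSS (slow start, doubled)
RTT 2: cwnd = 4 MSS (slow start, doubled)
RTT 3: cwnd = 8 MSS (slow start, doubled)
RTT 4: cwnd = 16 MSS (slow start, doubled)
RTT 5: cwnd = 17 MSS (congestion avoidance, +1)
RTT 6: cwnd = 18 MSS (congestion avoidance, +1)
RTT 7: cwnd = 19 MSS (congestion avoidance, +1)

19


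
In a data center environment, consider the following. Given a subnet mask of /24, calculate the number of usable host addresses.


Given: subnet mask /24
Host bits = 32 - 24 = 8
Total addresses = 2^8 = 256
Usable hosts = 256 - 2 (network + broadcast) = 254

254


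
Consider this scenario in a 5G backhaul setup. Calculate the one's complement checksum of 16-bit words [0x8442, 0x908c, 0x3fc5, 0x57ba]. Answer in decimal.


Given words: [0x8442, 0x908c, 0x3fc5, 0x57ba]
Step 1: Sum all words
Raw sum = 33858 + 37004 + 16325 + 22458 = 109645
Step 2: Fold carry: (44109 + 1) = 44110
One's complement = ~44110 & 0xFFFF = 21425

21425


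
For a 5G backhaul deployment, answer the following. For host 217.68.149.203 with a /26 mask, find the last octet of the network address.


Given: IP = 217.68.149.203, prefix = /26
Subnet mask = 255.255.255.192
Last octet of IP: 203
Last octet of mask: 192
Network last octet = 203 AND 192 = 192

192


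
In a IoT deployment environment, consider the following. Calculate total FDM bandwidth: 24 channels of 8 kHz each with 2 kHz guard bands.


Given: 24 channels, 8 kHz each, guard = 2 kHz
Channel bandwidth = 24 * 8 = 192 kHz
Guard bands = 23 gaps * 2 kHz = 46 kHz
Total = 192 + 46 = 238 kHz

238


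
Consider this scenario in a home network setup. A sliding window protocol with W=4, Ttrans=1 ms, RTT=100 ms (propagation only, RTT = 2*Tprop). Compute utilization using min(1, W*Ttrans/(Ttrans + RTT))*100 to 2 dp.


Given: W = 4, Ttrans = 1 ms, RTT = 100 ms (= 2 * Tprop, Tprop = 50 ms)
Cycle time = Ttrans + RTT = 1 + 100 = 101 ms (first packet sent until its ACK returns)
W * Ttrans = 4 * 1 = 4 ms of sending per cycle
W * Ttrans / (Ttrans + RTT) = 4 / 101 = 0.039604
U = min(1, 0.039604) = 0.039604
U% = 3.96%

3.96


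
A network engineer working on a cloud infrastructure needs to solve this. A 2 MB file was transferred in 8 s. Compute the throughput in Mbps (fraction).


Given: file = 2 MB, time = 8 s
File in Mb = 2 * 8 = 16 Mb
Throughput = 16 / 8 Mbps
Throughput = 2 Mbps

2


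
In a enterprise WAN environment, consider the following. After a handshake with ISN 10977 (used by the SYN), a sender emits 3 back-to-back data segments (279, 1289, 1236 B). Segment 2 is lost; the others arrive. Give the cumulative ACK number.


SYN uses sequence number 10977; first data byte = ISN + 1 = 10978.
Segment 1: SEQ = 10978, len = 279 B, covers [10978, 11256]
Segment 2: SEQ = 11257, len = 1289 B, covers [11257, 12545] [LOST]
Segment 3: SEQ = 12546, len = 1236 B, covers [12546, 13781]
In-order data received: bytes [10978, 11256] (segments 1..1).
Segment 2 missing -> gap begins at byte 11257; later segments buffered out of order.
Cumulative ACK = next expected in-order byte = 10978 + 279 = 11257

11257


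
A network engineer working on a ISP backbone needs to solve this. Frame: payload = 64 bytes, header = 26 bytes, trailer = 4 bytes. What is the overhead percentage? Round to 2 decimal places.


Given: payload = 64 B, header = 26 B, trailer = 4 B
Overhead bytes = header + trailer = 26 + 4 = 30
Total frame = payload + overhead = 64 + 30 = 94
Overhead % = 30 / 94 * 100 = 31.9149% -> 31.91% (2 dp)

31.91


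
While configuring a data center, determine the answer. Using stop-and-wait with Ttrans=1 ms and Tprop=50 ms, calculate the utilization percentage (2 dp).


Given: Ttrans = 1 ms, Tprop = 50 ms
RTT = 2 * Tprop = 2 * 50 = 100 ms
U = Ttrans / (Ttrans + RTT)
U = 1 / (1 + 100)
U = 1 / 101 = 0.009901
U% = 0.99%

0.99


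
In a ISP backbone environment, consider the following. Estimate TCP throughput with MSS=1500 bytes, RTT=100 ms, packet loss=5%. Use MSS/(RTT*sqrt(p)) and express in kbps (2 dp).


Given: MSS = 1500 bytes, RTT = 100 ms, loss = 5%
RTT in seconds = 100 / 1000 = 0.1
Loss rate = 5% = 0.05
sqrt(loss) = sqrt(0.05) = 0.223606797750
Throughput (bytes/s) = 1500 / (0.1 * 0.223606797750) = 67082.0393
Throughput (kbps) = 67082.0393 * 8 / 1000 = 536.656315 -> 536.66 kbps (2 dp)

536.66


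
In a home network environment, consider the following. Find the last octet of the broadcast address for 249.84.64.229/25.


Given: IP = 249.84.64.229, prefix = /25
Host bits = 32 - 25 = 7
Network last octet = 229 AND mask = 128
Host part size = 2^7 - 1 = 127
Broadcast last octet = 128 OR 127 = 255

255


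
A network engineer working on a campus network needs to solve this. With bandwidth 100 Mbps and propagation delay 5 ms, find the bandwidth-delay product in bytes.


Given: bandwidth = 100 Mbps, delay = 5 ms
BDP in bits = 100 * 10^6 * 5 / 1000
BDP in bits = 500000
BDP in bytes = 500000 / 8 = 62500

62500


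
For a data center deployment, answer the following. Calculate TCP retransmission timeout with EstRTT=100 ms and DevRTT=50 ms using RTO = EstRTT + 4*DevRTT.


Given: EstRTT = 100 ms, DevRTT = 50 ms
Timeout = EstRTT + 4 * DevRTT
4 * DevRTT = 4 * 50 = 200
Timeout = 100 + 200 = 300 ms

300


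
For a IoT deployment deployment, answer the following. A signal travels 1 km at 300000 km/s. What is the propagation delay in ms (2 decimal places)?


Given: distance = 1 km, speed = 300000 km/s
Delay = distance / speed = 1 / 300000 seconds
Delay in ms = 1 * 1000 / 300000
Delay = 0.0033 ms
Rounded to 2 dp = 0.00 ms

0.00


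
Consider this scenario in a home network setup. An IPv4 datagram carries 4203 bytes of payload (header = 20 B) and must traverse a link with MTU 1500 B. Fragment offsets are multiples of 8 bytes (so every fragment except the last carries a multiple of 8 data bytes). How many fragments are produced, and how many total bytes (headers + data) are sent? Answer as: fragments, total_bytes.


Max data per non-final fragment = floor((MTU - header)/8)*8 = floor((1500 - 20)/8)*8 = floor(1480/8)*8 = 1480 B
Final fragment needs no 8-byte alignment: it can carry up to MTU - header = 1480 B
Non-final fragments needed = ceil((payload - 1480) / 1480) = ceil(2723/1480) = ceil(1.8399) = 2
Number of fragments = 2 + 1 = 3
Fragment sizes (data): 2 * 1480 B + 1243 B (last, 1243 <= 1480 OK)
Total bytes sent = payload + n_frags * header = 4203 + 3*20 = 4203 + 60 = 4263 B

3, 4263


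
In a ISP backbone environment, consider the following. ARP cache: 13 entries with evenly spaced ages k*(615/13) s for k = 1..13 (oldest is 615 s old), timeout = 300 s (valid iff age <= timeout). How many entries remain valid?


Ages are k * 615/13 s for k = 1..13 (spacing = 47.3077 s).
Entry k is valid iff k * 615/13 <= 300 iff k <= 13 * 300 / 615 = 6.3415
n_valid = floor(6.3415) = 6
(n_stale = 13 - 6 = 7)

6


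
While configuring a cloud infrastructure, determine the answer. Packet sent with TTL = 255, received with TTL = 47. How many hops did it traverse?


Given: initial TTL = 255, received TTL = 47
Hops = initial TTL - received TTL
Hops = 255 - 47 = 208

208


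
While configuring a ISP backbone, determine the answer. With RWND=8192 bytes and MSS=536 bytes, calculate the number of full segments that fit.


Given: RWND = 8192 bytes, MSS = 536 bytes
Full segments = floor(RWND / MSS)
Full segments = floor(8192 / 536)
Full segments = floor(15.2836) = 15

15
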